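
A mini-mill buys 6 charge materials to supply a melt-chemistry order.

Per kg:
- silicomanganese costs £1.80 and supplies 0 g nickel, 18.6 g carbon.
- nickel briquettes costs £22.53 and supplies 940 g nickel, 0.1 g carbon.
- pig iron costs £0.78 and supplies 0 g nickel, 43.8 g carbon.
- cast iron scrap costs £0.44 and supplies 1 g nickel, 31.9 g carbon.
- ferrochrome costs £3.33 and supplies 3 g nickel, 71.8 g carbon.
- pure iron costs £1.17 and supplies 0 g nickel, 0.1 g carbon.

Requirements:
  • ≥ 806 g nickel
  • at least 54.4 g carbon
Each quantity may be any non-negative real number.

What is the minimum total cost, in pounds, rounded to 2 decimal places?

£20.03

Let x1 = kg of silicomanganese, x2 = kg of nickel briquettes, x3 = kg of pig iron, x4 = kg of cast iron scrap, x5 = kg of ferrochrome, x6 = kg of pure iron.
min 1.8x1 + 22.53x2 + 0.78x3 + 0.44x4 + 3.33x5 + 1.17x6 s.t.:
  940x2 + 1x4 + 3x5 ≥ 806   (nickel)
  18.6x1 + 0.1x2 + 43.8x3 + 31.9x4 + 71.8x5 + 0.1x6 ≥ 54.4   (carbon)
  x1, x2, x3, x4, x5, x6 ≥ 0.
The optimal basis is {nickel briquettes, cast iron scrap}; silicomanganese, pig iron, ferrochrome, pure iron drop out. Binding constraints: nickel and carbon.
So nickel briquettes = 0.8556 kg, cast iron scrap = 1.703 kg.
Objective = 22.53·0.8556 + 0.44·1.703 = 20.0260.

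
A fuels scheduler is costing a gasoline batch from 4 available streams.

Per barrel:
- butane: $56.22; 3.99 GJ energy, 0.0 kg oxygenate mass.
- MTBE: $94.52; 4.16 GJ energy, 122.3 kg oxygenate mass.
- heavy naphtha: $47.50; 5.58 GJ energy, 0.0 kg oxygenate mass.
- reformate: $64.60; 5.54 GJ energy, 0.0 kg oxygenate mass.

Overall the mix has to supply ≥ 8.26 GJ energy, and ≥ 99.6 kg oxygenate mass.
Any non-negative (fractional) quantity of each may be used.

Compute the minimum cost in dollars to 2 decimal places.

Let x1 = barrels of butane, x2 = barrels of MTBE, x3 = barrels of heavy naphtha, x4 = barrels of reformate.
Minimise 56.22x1 + 94.52x2 + 47.5x3 + 64.6x4 with:
  3.99x1 + 4.16x2 + 5.58x3 + 5.54x4 ≥ 8.26   (energy)
  122.3x2 ≥ 99.6   (oxygenate mass)
  x1, x2, x3, x4 ≥ 0.
The cheapest feasible vertex uses only MTBE, heavy naphtha; butane, reformate are not used. The energy and oxygenate mass requirements are met with equality.
Optimal quantities: MTBE = 0.8144 barrels, heavy naphtha = 0.8731 barrels.
Total cost: 94.52·0.8144 + 47.5·0.8731 = 118.4493.

$118.45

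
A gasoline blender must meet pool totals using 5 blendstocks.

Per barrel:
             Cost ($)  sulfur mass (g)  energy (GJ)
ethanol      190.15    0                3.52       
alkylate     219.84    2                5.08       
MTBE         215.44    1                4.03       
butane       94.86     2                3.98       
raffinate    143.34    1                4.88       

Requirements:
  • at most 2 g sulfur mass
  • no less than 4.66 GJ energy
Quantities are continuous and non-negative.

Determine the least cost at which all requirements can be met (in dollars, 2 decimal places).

Treat it as an LP. Let x1 = barrels of ethanol, x2 = barrels of alkylate, x3 = barrels of MTBE, x4 = barrels of butane, x5 = barrels of raffinate.
Minimize 190.15x1 + 219.84x2 + 215.44x3 + 94.86x4 + 143.34x5 with:
  2x2 + 1x3 + 2x4 + 1x5 ≤ 2   (sulfur mass)
  3.52x1 + 5.08x2 + 4.03x3 + 3.98x4 + 4.88x5 ≥ 4.66   (energy)
  x1, x2, x3, x4, x5 ≥ 0.
The minimum-cost mix takes nothing from ethanol, alkylate, MTBE — only butane, raffinate. Binding constraints: sulfur mass and energy.
Solving gives x4 = 0.8824, x5 = 0.2353.
Hence cost = 94.86·0.8824 + 143.34·0.2353 = $117.4324.

$117.43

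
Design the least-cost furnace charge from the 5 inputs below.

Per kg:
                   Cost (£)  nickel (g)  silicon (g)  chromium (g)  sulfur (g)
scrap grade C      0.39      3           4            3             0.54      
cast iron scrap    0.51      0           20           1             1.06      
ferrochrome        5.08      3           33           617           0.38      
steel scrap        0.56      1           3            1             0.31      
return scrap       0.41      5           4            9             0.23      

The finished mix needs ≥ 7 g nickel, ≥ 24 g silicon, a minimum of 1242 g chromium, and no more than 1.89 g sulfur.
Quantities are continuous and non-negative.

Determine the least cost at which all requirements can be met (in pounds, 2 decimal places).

Treat it as an LP. Let x1 = kg of scrap grade C, x2 = kg of cast iron scrap, x3 = kg of ferrochrome, x4 = kg of steel scrap, x5 = kg of return scrap.
min 0.39x1 + 0.51x2 + 5.08x3 + 0.56x4 + 0.41x5 with:
  3x1 + 3x3 + 1x4 + 5x5 ≥ 7   (nickel)
  4x1 + 20x2 + 33x3 + 3x4 + 4x5 ≥ 24   (silicon)
  3x1 + 1x2 + 617x3 + 1x4 + 9x5 ≥ 1242   (chromium)
  0.54x1 + 1.06x2 + 0.38x3 + 0.31x4 + 0.23x5 ≤ 1.89   (sulfur)
  x1, x2, x3, x4, x5 ≥ 0.
The cheapest feasible vertex uses only ferrochrome, return scrap; scrap grade C, cast iron scrap, steel scrap are not used. The nickel and chromium requirements are met with equality.
Solving gives x3 = 2.01, x5 = 0.1939.
Cost = 5.08·2.01 + 0.41·0.1939 = 10.2903.

£10.29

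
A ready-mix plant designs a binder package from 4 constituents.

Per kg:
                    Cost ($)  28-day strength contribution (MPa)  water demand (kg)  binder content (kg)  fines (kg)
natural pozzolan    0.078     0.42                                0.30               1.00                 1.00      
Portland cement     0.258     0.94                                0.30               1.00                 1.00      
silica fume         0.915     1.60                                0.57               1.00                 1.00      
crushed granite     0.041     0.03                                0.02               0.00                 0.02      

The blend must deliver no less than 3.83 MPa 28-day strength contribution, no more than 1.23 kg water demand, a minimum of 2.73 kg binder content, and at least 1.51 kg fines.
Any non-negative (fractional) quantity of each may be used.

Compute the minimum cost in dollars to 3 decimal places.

$1.049

Let x1 = kg of natural pozzolan, x2 = kg of Portland cement, x3 = kg of silica fume, x4 = kg of crushed granite.
Minimise 0.078x1 + 0.258x2 + 0.915x3 + 0.041x4 with:
  0.42x1 + 0.94x2 + 1.6x3 + 0.03x4 ≥ 3.83   (28-day strength contribution)
  0.3x1 + 0.3x2 + 0.57x3 + 0.02x4 ≤ 1.23   (water demand)
  1x1 + 1x2 + 1x3 ≥ 2.73   (binder content)
  1x1 + 1x2 + 1x3 + 0.02x4 ≥ 1.51   (fines)
  x1, x2, x3, x4 ≥ 0.
The cheapest feasible vertex uses only natural pozzolan, Portland cement; silica fume, crushed granite are not used. The 28-day strength contribution and water demand requirements are met with equality.
So natural pozzolan = 0.046154 kg, Portland cement = 4.0538 kg.
Cost = 0.078·0.046154 + 0.258·4.0538 = 1.04948.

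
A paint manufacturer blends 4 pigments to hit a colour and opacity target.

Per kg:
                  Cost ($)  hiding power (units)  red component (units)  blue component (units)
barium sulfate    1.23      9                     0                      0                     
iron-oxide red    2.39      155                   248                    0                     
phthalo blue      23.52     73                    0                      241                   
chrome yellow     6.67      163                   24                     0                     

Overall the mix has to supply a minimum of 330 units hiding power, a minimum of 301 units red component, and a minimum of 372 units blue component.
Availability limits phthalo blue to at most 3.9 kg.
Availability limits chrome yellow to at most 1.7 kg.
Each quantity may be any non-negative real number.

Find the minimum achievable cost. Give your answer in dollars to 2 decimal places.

This is a linear program. Let x1 = kg of barium sulfate, x2 = kg of iron-oxide red, x3 = kg of phthalo blue, x4 = kg of chrome yellow.
min 1.23x1 + 2.39x2 + 23.52x3 + 6.67x4 subject to:
  9x1 + 155x2 + 73x3 + 163x4 ≥ 330   (hiding power)
  248x2 + 24x4 ≥ 301   (red component)
  241x3 ≥ 372   (blue component)
  x3 ≤ 3.9
  x4 ≤ 1.7
  x1, x2, x3, x4 ≥ 0.
The cheapest feasible vertex uses only iron-oxide red, phthalo blue; barium sulfate, chrome yellow are not used. The hiding power and blue component requirements are met with equality.
Solving gives x2 = 1.4021, x3 = 1.5436.
Total cost: 2.39·1.4021 + 23.52·1.5436 = 39.6565.

$39.66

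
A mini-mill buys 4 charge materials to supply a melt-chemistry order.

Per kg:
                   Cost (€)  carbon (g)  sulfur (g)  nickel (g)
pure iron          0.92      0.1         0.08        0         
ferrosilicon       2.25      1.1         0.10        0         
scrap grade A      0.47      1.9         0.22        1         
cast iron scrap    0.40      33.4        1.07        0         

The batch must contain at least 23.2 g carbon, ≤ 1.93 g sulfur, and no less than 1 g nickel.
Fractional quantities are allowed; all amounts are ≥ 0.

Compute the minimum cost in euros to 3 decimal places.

€0.725

Let x1 = kg of pure iron, x2 = kg of ferrosilicon, x3 = kg of scrap grade A, x4 = kg of cast iron scrap.
Minimise 0.92x1 + 2.25x2 + 0.47x3 + 0.4x4 subject to:
  0.1x1 + 1.1x2 + 1.9x3 + 33.4x4 ≥ 23.2   (carbon)
  0.08x1 + 0.1x2 + 0.22x3 + 1.07x4 ≤ 1.93   (sulfur)
  1x3 ≥ 1   (nickel)
  x1, x2, x3, x4 ≥ 0.
The minimum-cost mix takes nothing from pure iron, ferrosilicon — only scrap grade A, cast iron scrap. Binding constraints: carbon and nickel.
That vertex is x3 = 1, x4 = 0.6377.
Total cost: 0.47·1 + 0.4·0.6377 = 0.72508.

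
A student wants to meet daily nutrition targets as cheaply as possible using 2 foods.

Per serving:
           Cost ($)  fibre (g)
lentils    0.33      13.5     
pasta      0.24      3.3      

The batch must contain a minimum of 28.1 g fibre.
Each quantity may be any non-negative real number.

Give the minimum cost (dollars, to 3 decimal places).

Set it up as a linear program. Let x1 = servings of lentils, x2 = servings of pasta.
Minimize 0.33x1 + 0.24x2 with:
  13.5x1 + 3.3x2 ≥ 28.1   (fibre)
  x1, x2 ≥ 0.
At the optimum only lentils is positive (pasta = 0). The fibre requirement is met with equality.
That vertex is x1 = 2.081.
Total cost: 0.33·2.081 = 0.68673.

$0.687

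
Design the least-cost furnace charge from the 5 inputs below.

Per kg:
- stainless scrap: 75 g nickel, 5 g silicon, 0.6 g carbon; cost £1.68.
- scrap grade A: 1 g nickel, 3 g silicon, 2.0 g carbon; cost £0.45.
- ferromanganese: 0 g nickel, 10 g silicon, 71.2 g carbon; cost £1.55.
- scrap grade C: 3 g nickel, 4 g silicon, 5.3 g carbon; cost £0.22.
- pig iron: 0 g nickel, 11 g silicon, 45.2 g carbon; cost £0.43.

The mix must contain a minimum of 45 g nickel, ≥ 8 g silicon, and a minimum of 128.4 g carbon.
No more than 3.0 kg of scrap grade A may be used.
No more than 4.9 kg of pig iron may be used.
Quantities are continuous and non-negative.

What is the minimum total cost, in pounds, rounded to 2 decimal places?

Set it up as a linear program. Let x1 = kg of stainless scrap, x2 = kg of scrap grade A, x3 = kg of ferromanganese, x4 = kg of scrap grade C, x5 = kg of pig iron.
Minimize 1.68x1 + 0.45x2 + 1.55x3 + 0.22x4 + 0.43x5 subject to:
  75x1 + 1x2 + 3x4 ≥ 45   (nickel)
  5x1 + 3x2 + 10x3 + 4x4 + 11x5 ≥ 8   (silicon)
  0.6x1 + 2x2 + 71.2x3 + 5.3x4 + 45.2x5 ≥ 128.4   (carbon)
  x2 ≤ 3
  x5 ≤ 4.9
  x1, x2, x3, x4, x5 ≥ 0.
At the optimum only stainless scrap, pig iron are positive (scrap grade A, ferromanganese, scrap grade C = 0). There the nickel and carbon constraints are tight.
Optimal quantities: stainless scrap = 0.6 kg, pig iron = 2.833 kg.
Objective = 1.68·0.6 + 0.43·2.833 = 2.2262.

£2.23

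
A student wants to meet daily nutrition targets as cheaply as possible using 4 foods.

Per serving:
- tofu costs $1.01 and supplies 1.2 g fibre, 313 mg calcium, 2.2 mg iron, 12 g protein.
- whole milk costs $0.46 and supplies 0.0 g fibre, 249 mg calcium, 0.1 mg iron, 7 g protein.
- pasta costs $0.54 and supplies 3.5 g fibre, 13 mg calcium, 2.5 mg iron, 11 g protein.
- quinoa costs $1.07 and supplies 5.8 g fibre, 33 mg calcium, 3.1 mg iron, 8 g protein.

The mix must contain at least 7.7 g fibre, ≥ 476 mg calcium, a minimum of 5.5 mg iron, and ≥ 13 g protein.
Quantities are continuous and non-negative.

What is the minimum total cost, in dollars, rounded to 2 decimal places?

$2.01

Treat it as an LP. Let x1 = servings of tofu, x2 = servings of whole milk, x3 = servings of pasta, x4 = servings of quinoa.
Minimize 1.01x1 + 0.46x2 + 0.54x3 + 1.07x4 subject to:
  1.2x1 + 3.5x3 + 5.8x4 ≥ 7.7   (fibre)
  313x1 + 249x2 + 13x3 + 33x4 ≥ 476   (calcium)
  2.2x1 + 0.1x2 + 2.5x3 + 3.1x4 ≥ 5.5   (iron)
  12x1 + 7x2 + 11x3 + 8x4 ≥ 13   (protein)
  x1, x2, x3, x4 ≥ 0.
At the optimum only whole milk, pasta are positive (tofu, quinoa = 0). There the fibre and calcium constraints are tight.
Optimal quantities: whole milk = 1.797 servings, pasta = 2.2 servings.
Hence cost = 0.46·1.797 + 0.54·2.2 = $2.0146.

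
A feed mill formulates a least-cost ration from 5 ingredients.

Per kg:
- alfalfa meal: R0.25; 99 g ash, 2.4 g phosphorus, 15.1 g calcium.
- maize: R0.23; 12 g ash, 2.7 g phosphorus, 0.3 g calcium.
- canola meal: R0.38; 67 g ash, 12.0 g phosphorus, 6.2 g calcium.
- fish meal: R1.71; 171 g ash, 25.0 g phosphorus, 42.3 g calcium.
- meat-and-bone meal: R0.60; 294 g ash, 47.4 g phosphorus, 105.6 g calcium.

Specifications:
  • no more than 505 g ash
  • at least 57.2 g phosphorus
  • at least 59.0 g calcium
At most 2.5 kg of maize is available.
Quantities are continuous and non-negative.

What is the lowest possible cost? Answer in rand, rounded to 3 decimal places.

R0.724

Set it up as a linear program. Let x1 = kg of alfalfa meal, x2 = kg of maize, x3 = kg of canola meal, x4 = kg of fish meal, x5 = kg of meat-and-bone meal.
min 0.25x1 + 0.23x2 + 0.38x3 + 1.71x4 + 0.6x5 s.t.:
  99x1 + 12x2 + 67x3 + 171x4 + 294x5 ≤ 505   (ash)
  2.4x1 + 2.7x2 + 12x3 + 25x4 + 47.4x5 ≥ 57.2   (phosphorus)
  15.1x1 + 0.3x2 + 6.2x3 + 42.3x4 + 105.6x5 ≥ 59   (calcium)
  x2 ≤ 2.5
  x1, x2, x3, x4, x5 ≥ 0.
The minimum-cost mix takes nothing from alfalfa meal, maize, canola meal, fish meal — only meat-and-bone meal. The phosphorus requirement is met with equality.
Optimal quantities: meat-and-bone meal = 1.207 kg.
Objective = 0.6·1.207 = 0.72420.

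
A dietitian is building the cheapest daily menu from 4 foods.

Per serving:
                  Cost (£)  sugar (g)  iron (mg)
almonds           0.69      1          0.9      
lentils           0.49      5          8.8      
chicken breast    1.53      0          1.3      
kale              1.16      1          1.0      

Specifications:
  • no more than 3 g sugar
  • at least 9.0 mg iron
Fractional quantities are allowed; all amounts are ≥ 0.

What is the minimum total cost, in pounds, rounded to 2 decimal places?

Let x1 = servings of almonds, x2 = servings of lentils, x3 = servings of chicken breast, x4 = servings of kale.
Minimise 0.69x1 + 0.49x2 + 1.53x3 + 1.16x4 s.t.:
  1x1 + 5x2 + 1x4 ≤ 3   (sugar)
  0.9x1 + 8.8x2 + 1.3x3 + 1x4 ≥ 9   (iron)
  x1, x2, x3, x4 ≥ 0.
The cheapest feasible vertex uses only lentils, chicken breast; almonds, kale are not used. There the sugar and iron constraints are tight.
So lentils = 0.6 servings, chicken breast = 2.862 servings.
Cost = 0.49·0.6 + 1.53·2.862 = 4.6729.

£4.67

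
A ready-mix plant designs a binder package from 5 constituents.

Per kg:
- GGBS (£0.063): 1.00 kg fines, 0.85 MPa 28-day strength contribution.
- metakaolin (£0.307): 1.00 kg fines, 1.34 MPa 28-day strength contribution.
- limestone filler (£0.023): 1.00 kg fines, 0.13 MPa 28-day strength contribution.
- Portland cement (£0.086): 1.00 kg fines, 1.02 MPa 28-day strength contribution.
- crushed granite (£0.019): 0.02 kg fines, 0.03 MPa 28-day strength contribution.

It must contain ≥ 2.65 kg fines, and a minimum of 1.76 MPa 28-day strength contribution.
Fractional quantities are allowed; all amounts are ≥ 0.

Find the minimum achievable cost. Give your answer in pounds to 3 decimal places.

£0.140

Treat it as an LP. Let x1 = kg of GGBS, x2 = kg of metakaolin, x3 = kg of limestone filler, x4 = kg of Portland cement, x5 = kg of crushed granite.
Minimise 0.063x1 + 0.307x2 + 0.023x3 + 0.086x4 + 0.019x5 subject to:
  1x1 + 1x2 + 1x3 + 1x4 + 0.02x5 ≥ 2.65   (fines)
  0.85x1 + 1.34x2 + 0.13x3 + 1.02x4 + 0.03x5 ≥ 1.76   (28-day strength contribution)
  x1, x2, x3, x4, x5 ≥ 0.
The cheapest feasible vertex uses only GGBS, limestone filler; metakaolin, Portland cement, crushed granite are not used. Binding constraints: fines and 28-day strength contribution.
That vertex is x1 = 1.966, x3 = 0.684.
Total cost: 0.063·1.966 + 0.023·0.684 = 0.13959.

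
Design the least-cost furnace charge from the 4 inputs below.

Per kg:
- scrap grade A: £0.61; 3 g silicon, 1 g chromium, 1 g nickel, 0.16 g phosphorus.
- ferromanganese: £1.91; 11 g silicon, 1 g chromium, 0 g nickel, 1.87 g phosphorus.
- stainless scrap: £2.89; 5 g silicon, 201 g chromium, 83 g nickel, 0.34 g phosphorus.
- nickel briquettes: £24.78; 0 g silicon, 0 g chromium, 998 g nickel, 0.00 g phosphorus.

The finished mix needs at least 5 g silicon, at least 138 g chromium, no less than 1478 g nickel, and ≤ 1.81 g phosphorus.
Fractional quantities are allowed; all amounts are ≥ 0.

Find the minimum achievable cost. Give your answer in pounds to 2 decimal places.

Set it up as a linear program. Let x1 = kg of scrap grade A, x2 = kg of ferromanganese, x3 = kg of stainless scrap, x4 = kg of nickel briquettes.
Minimise 0.61x1 + 1.91x2 + 2.89x3 + 24.78x4 s.t.:
  3x1 + 11x2 + 5x3 ≥ 5   (silicon)
  1x1 + 1x2 + 201x3 ≥ 138   (chromium)
  1x1 + 83x3 + 998x4 ≥ 1478   (nickel)
  0.16x1 + 1.87x2 + 0.34x3 ≤ 1.81   (phosphorus)
  x1, x2, x3, x4 ≥ 0.
The cheapest feasible vertex uses only stainless scrap, nickel briquettes; scrap grade A, ferromanganese are not used. Binding constraints: silicon and nickel.
So stainless scrap = 1 kg, nickel briquettes = 1.398 kg.
Objective = 2.89·1 + 24.78·1.398 = 37.5324.

£37.53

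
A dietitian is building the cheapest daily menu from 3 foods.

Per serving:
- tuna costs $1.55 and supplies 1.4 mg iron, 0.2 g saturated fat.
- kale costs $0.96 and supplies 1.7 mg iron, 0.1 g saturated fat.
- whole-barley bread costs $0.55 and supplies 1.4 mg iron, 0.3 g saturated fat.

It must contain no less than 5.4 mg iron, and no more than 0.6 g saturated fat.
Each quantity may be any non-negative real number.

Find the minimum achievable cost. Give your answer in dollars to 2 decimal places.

Set it up as a linear program. Let x1 = servings of tuna, x2 = servings of kale, x3 = servings of whole-barley bread.
min 1.55x1 + 0.96x2 + 0.55x3 with:
  1.4x1 + 1.7x2 + 1.4x3 ≥ 5.4   (iron)
  0.2x1 + 0.1x2 + 0.3x3 ≤ 0.6   (saturated fat)
  x1, x2, x3 ≥ 0.
At the optimum only kale, whole-barley bread are positive (tuna = 0). The iron and saturated fat requirements are met with equality.
So kale = 2.108 servings, whole-barley bread = 1.297 servings.
Total cost: 0.96·2.108 + 0.55·1.297 = 2.7370.

$2.74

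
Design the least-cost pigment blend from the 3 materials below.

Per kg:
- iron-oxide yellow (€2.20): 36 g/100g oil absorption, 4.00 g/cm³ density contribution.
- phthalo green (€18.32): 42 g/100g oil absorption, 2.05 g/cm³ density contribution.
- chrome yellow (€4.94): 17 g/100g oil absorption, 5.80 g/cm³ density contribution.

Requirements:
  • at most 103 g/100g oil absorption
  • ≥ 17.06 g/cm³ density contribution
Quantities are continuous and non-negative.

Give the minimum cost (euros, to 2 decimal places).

€11.90

Set it up as a linear program. Let x1 = kg of iron-oxide yellow, x2 = kg of phthalo green, x3 = kg of chrome yellow.
Minimise 2.2x1 + 18.32x2 + 4.94x3 s.t.:
  36x1 + 42x2 + 17x3 ≤ 103   (oil absorption)
  4x1 + 2.05x2 + 5.8x3 ≥ 17.06   (density contribution)
  x1, x2, x3 ≥ 0.
At the optimum only iron-oxide yellow, chrome yellow are positive (phthalo green = 0). The oil absorption and density contribution requirements are met with equality.
That vertex is x1 = 2.183, x3 = 1.436.
Total cost: 2.2·2.183 + 4.94·1.436 = 11.8964.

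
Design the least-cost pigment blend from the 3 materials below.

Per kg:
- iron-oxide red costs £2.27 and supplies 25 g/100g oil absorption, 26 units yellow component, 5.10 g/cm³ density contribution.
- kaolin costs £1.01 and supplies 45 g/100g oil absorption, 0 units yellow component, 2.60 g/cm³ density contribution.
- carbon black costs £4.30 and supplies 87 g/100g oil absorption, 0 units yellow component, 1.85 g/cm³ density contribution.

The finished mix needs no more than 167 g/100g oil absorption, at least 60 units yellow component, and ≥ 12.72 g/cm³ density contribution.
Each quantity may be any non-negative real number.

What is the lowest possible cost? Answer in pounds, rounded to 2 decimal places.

£5.61

Let x1 = kg of iron-oxide red, x2 = kg of kaolin, x3 = kg of carbon black.
Minimize 2.27x1 + 1.01x2 + 4.3x3 with:
  25x1 + 45x2 + 87x3 ≤ 167   (oil absorption)
  26x1 ≥ 60   (yellow component)
  5.1x1 + 2.6x2 + 1.85x3 ≥ 12.72   (density contribution)
  x1, x2, x3 ≥ 0.
The cheapest feasible vertex uses only iron-oxide red, kaolin; carbon black is not used. There the yellow component and density contribution constraints are tight.
That vertex is x1 = 2.308, x2 = 0.3657.
Hence cost = 2.27·2.308 + 1.01·0.3657 = £5.6085.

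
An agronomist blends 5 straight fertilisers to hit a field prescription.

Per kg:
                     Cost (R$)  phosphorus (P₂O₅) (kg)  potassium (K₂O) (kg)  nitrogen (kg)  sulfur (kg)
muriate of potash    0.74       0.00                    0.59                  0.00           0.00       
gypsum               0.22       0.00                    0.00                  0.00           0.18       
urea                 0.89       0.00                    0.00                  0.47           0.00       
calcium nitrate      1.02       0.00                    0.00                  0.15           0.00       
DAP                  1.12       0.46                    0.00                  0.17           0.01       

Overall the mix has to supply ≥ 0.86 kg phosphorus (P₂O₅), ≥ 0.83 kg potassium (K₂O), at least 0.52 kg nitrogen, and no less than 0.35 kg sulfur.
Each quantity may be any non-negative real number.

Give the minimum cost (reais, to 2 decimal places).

R$3.92

Let x1 = kg of muriate of potash, x2 = kg of gypsum, x3 = kg of urea, x4 = kg of calcium nitrate, x5 = kg of DAP.
Minimise 0.74x1 + 0.22x2 + 0.89x3 + 1.02x4 + 1.12x5 subject to:
  0.46x5 ≥ 0.86   (phosphorus (P₂O₅))
  0.59x1 ≥ 0.83   (potassium (K₂O))
  0.47x3 + 0.15x4 + 0.17x5 ≥ 0.52   (nitrogen)
  0.18x2 + 0.01x5 ≥ 0.35   (sulfur)
  x1, x2, x3, x4, x5 ≥ 0.
At the optimum only muriate of potash, gypsum, urea, DAP are positive (calcium nitrate = 0). Binding constraints: phosphorus (P₂O₅), potassium (K₂O), nitrogen, sulfur.
Optimal quantities: muriate of potash = 1.407 kg, gypsum = 1.841 kg, urea = 0.4302 kg, DAP = 1.87 kg.
Hence cost = 0.74·1.407 + 0.22·1.841 + 0.89·0.4302 + 1.12·1.87 = R$3.9235.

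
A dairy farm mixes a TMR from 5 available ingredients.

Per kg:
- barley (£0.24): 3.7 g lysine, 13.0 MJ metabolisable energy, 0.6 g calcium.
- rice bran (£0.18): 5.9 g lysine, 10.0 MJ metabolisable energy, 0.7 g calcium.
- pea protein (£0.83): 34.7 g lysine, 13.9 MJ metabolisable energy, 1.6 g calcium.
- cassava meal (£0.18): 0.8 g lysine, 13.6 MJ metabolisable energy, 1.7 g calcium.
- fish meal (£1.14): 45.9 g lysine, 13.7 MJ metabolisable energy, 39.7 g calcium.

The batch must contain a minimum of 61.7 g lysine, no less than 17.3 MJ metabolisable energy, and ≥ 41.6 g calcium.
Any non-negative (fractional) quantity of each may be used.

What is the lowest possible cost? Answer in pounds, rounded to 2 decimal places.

Let x1 = kg of barley, x2 = kg of rice bran, x3 = kg of pea protein, x4 = kg of cassava meal, x5 = kg of fish meal.
Minimise 0.24x1 + 0.18x2 + 0.83x3 + 0.18x4 + 1.14x5 subject to:
  3.7x1 + 5.9x2 + 34.7x3 + 0.8x4 + 45.9x5 ≥ 61.7   (lysine)
  13x1 + 10x2 + 13.9x3 + 13.6x4 + 13.7x5 ≥ 17.3   (metabolisable energy)
  0.6x1 + 0.7x2 + 1.6x3 + 1.7x4 + 39.7x5 ≥ 41.6   (calcium)
  x1, x2, x3, x4, x5 ≥ 0.
The cheapest feasible vertex uses only pea protein, fish meal; barley, rice bran, cassava meal are not used. There the lysine and calcium constraints are tight.
Solving gives x3 = 0.4141, x5 = 1.031.
Hence cost = 0.83·0.4141 + 1.14·1.031 = £1.5190.

£1.52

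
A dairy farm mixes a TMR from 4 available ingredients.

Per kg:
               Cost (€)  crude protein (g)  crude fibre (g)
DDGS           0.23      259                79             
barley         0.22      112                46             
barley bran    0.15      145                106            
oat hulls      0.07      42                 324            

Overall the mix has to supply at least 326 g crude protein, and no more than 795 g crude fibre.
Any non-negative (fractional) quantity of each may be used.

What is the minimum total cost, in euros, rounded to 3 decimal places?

Let x1 = kg of DDGS, x2 = kg of barley, x3 = kg of barley bran, x4 = kg of oat hulls.
Minimize 0.23x1 + 0.22x2 + 0.15x3 + 0.07x4 s.t.:
  259x1 + 112x2 + 145x3 + 42x4 ≥ 326   (crude protein)
  79x1 + 46x2 + 106x3 + 324x4 ≤ 795   (crude fibre)
  x1, x2, x3, x4 ≥ 0.
The cheapest feasible vertex uses only DDGS; barley, barley bran, oat hulls are not used. Binding constraint: crude protein.
So DDGS = 1.25869 kg.
Objective = 0.23·1.25869 = 0.289499.

€0.289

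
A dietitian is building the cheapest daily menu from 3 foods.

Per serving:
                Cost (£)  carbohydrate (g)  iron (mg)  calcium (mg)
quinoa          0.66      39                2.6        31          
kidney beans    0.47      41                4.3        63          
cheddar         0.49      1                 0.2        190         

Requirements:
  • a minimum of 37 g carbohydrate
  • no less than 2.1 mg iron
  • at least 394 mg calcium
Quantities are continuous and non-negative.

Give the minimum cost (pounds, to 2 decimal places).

Set it up as a linear program. Let x1 = servings of quinoa, x2 = servings of kidney beans, x3 = servings of cheddar.
min 0.66x1 + 0.47x2 + 0.49x3 s.t.:
  39x1 + 41x2 + 1x3 ≥ 37   (carbohydrate)
  2.6x1 + 4.3x2 + 0.2x3 ≥ 2.1   (iron)
  31x1 + 63x2 + 190x3 ≥ 394   (calcium)
  x1, x2, x3 ≥ 0.
The optimal basis is {kidney beans, cheddar}; quinoa drops out. There the carbohydrate and calcium constraints are tight.
Solving gives x2 = 0.8588, x3 = 1.789.
Hence cost = 0.47·0.8588 + 0.49·1.789 = £1.2802.

£1.28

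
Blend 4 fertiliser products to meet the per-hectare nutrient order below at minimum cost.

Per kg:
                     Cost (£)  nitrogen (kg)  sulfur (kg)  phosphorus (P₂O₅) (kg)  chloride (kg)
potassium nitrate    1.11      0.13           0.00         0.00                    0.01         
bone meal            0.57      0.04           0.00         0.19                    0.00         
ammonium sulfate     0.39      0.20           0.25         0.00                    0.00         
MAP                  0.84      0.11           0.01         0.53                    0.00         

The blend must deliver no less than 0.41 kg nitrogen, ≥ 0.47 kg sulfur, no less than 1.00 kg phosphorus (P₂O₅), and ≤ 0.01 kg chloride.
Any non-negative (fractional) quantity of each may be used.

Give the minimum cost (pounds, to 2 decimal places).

£2.29

This is a linear program. Let x1 = kg of potassium nitrate, x2 = kg of bone meal, x3 = kg of ammonium sulfate, x4 = kg of MAP.
Minimize 1.11x1 + 0.57x2 + 0.39x3 + 0.84x4 s.t.:
  0.13x1 + 0.04x2 + 0.2x3 + 0.11x4 ≥ 0.41   (nitrogen)
  0.25x3 + 0.01x4 ≥ 0.47   (sulfur)
  0.19x2 + 0.53x4 ≥ 1   (phosphorus (P₂O₅))
  0.01x1 ≤ 0.01   (chloride)
  x1, x2, x3, x4 ≥ 0.
The optimal basis is {ammonium sulfate, MAP}; potassium nitrate, bone meal drop out. Binding constraints: sulfur and phosphorus (P₂O₅).
Solving gives x3 = 1.805, x4 = 1.887.
Hence cost = 0.39·1.805 + 0.84·1.887 = £2.2890.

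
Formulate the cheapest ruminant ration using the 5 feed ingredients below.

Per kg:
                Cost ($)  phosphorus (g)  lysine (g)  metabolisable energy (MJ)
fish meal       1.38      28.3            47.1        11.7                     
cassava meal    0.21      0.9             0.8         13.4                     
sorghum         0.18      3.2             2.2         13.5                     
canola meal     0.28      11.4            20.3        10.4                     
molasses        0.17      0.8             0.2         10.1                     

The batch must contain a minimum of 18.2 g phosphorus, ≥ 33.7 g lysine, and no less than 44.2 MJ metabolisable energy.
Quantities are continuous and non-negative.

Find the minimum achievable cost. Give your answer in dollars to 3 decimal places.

$0.791

Let x1 = kg of fish meal, x2 = kg of cassava meal, x3 = kg of sorghum, x4 = kg of canola meal, x5 = kg of molasses.
Minimise 1.38x1 + 0.21x2 + 0.18x3 + 0.28x4 + 0.17x5 s.t.:
  28.3x1 + 0.9x2 + 3.2x3 + 11.4x4 + 0.8x5 ≥ 18.2   (phosphorus)
  47.1x1 + 0.8x2 + 2.2x3 + 20.3x4 + 0.2x5 ≥ 33.7   (lysine)
  11.7x1 + 13.4x2 + 13.5x3 + 10.4x4 + 10.1x5 ≥ 44.2   (metabolisable energy)
  x1, x2, x3, x4, x5 ≥ 0.
The cheapest feasible vertex uses only sorghum, canola meal; fish meal, cassava meal, molasses are not used. Binding constraints: lysine and metabolisable energy.
Optimal quantities: sorghum = 2.177 kg, canola meal = 1.424 kg.
Hence cost = 0.18·2.177 + 0.28·1.424 = $0.79058.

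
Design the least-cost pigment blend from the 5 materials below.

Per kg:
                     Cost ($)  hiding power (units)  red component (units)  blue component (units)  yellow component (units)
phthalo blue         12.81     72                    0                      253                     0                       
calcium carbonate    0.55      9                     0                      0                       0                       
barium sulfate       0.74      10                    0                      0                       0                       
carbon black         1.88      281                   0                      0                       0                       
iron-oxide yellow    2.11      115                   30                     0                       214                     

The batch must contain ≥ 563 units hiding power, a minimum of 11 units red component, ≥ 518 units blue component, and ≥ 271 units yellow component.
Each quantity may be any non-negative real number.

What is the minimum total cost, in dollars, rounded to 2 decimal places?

This is a linear program. Let x1 = kg of phthalo blue, x2 = kg of calcium carbonate, x3 = kg of barium sulfate, x4 = kg of carbon black, x5 = kg of iron-oxide yellow.
Minimize 12.81x1 + 0.55x2 + 0.74x3 + 1.88x4 + 2.11x5 s.t.:
  72x1 + 9x2 + 10x3 + 281x4 + 115x5 ≥ 563   (hiding power)
  30x5 ≥ 11   (red component)
  253x1 ≥ 518   (blue component)
  214x5 ≥ 271   (yellow component)
  x1, x2, x3, x4, x5 ≥ 0.
The minimum-cost mix takes nothing from calcium carbonate, barium sulfate — only phthalo blue, carbon black, iron-oxide yellow. The hiding power, blue component, yellow component requirements are met with equality.
Solving gives x1 = 2.0474, x4 = 0.96069, x5 = 1.2664.
Total cost: 12.81·2.0474 + 1.88·0.96069 + 2.11·1.2664 = 30.7054.

$30.71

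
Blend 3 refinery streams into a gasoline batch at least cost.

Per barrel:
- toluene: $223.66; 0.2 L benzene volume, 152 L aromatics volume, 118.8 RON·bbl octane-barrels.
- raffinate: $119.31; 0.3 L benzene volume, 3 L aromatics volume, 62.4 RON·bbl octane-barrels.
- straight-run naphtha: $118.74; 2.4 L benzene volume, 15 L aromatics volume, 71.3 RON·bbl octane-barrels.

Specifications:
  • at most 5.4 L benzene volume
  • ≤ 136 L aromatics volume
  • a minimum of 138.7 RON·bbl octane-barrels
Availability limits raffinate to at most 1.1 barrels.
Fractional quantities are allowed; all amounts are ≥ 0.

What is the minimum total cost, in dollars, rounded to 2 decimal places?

Treat it as an LP. Let x1 = barrels of toluene, x2 = barrels of raffinate, x3 = barrels of straight-run naphtha.
min 223.66x1 + 119.31x2 + 118.74x3 s.t.:
  0.2x1 + 0.3x2 + 2.4x3 ≤ 5.4   (benzene volume)
  152x1 + 3x2 + 15x3 ≤ 136   (aromatics volume)
  118.8x1 + 62.4x2 + 71.3x3 ≥ 138.7   (octane-barrels)
  x2 ≤ 1.1
  x1, x2, x3 ≥ 0.
At the optimum only straight-run naphtha is positive (toluene, raffinate = 0). Binding constraint: octane-barrels.
Optimal quantities: straight-run naphtha = 1.945302 barrels.
Total cost: 118.74·1.945302 = 230.9852.

$230.99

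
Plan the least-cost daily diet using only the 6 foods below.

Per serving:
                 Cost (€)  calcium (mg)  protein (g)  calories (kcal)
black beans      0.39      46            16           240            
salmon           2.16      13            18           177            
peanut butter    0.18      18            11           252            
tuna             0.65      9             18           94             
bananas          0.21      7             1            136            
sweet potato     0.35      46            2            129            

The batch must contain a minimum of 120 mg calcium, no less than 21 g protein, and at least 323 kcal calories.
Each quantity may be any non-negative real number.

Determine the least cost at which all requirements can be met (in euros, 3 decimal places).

Let x1 = servings of black beans, x2 = servings of salmon, x3 = servings of peanut butter, x4 = servings of tuna, x5 = servings of bananas, x6 = servings of sweet potato.
Minimise 0.39x1 + 2.16x2 + 0.18x3 + 0.65x4 + 0.21x5 + 0.35x6 subject to:
  46x1 + 13x2 + 18x3 + 9x4 + 7x5 + 46x6 ≥ 120   (calcium)
  16x1 + 18x2 + 11x3 + 18x4 + 1x5 + 2x6 ≥ 21   (protein)
  240x1 + 177x2 + 252x3 + 94x4 + 136x5 + 129x6 ≥ 323   (calories)
  x1, x2, x3, x4, x5, x6 ≥ 0.
The minimum-cost mix takes nothing from salmon, peanut butter, tuna, bananas — only black beans, sweet potato. The calcium and protein requirements are met with equality.
Solving gives x1 = 1.127, x6 = 1.481.
Hence cost = 0.39·1.127 + 0.35·1.481 = €0.95788.

€0.958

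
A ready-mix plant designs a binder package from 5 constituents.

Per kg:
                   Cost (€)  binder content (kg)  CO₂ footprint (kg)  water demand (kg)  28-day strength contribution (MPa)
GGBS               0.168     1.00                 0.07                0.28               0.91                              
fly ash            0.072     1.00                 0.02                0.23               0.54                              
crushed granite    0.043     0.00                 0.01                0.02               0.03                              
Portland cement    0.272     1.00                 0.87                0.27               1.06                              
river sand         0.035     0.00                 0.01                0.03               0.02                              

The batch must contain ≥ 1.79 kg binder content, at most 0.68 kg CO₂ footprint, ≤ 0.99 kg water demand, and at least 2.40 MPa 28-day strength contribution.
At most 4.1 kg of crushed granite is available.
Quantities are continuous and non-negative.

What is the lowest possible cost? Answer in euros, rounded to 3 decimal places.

€0.334

Set it up as a linear program. Let x1 = kg of GGBS, x2 = kg of fly ash, x3 = kg of crushed granite, x4 = kg of Portland cement, x5 = kg of river sand.
Minimise 0.168x1 + 0.072x2 + 0.043x3 + 0.272x4 + 0.035x5 with:
  1x1 + 1x2 + 1x4 ≥ 1.79   (binder content)
  0.07x1 + 0.02x2 + 0.01x3 + 0.87x4 + 0.01x5 ≤ 0.68   (CO₂ footprint)
  0.28x1 + 0.23x2 + 0.02x3 + 0.27x4 + 0.03x5 ≤ 0.99   (water demand)
  0.91x1 + 0.54x2 + 0.03x3 + 1.06x4 + 0.02x5 ≥ 2.4   (28-day strength contribution)
  x3 ≤ 4.1
  x1, x2, x3, x4, x5 ≥ 0.
The cheapest feasible vertex uses only GGBS, fly ash; crushed granite, Portland cement, river sand are not used. Binding constraints: water demand and 28-day strength contribution.
Solving gives x1 = 0.2995, x2 = 3.94.
Hence cost = 0.168·0.2995 + 0.072·3.94 = €0.33400.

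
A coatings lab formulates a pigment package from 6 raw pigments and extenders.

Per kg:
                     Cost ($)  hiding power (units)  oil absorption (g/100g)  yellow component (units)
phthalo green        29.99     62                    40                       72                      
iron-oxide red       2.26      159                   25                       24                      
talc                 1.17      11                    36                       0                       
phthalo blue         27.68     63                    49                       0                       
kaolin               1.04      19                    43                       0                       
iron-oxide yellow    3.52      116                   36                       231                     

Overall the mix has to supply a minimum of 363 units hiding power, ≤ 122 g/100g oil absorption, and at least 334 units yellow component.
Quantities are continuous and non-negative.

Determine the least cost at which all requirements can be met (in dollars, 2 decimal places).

$7.61

Treat it as an LP. Let x1 = kg of phthalo green, x2 = kg of iron-oxide red, x3 = kg of talc, x4 = kg of phthalo blue, x5 = kg of kaolin, x6 = kg of iron-oxide yellow.
Minimise 29.99x1 + 2.26x2 + 1.17x3 + 27.68x4 + 1.04x5 + 3.52x6 with:
  62x1 + 159x2 + 11x3 + 63x4 + 19x5 + 116x6 ≥ 363   (hiding power)
  40x1 + 25x2 + 36x3 + 49x4 + 43x5 + 36x6 ≤ 122   (oil absorption)
  72x1 + 24x2 + 231x6 ≥ 334   (yellow component)
  x1, x2, x3, x4, x5, x6 ≥ 0.
The minimum-cost mix takes nothing from phthalo green, talc, phthalo blue, kaolin — only iron-oxide red, iron-oxide yellow. There the hiding power and yellow component constraints are tight.
Solving gives x2 = 1.329, x6 = 1.308.
Cost = 2.26·1.329 + 3.52·1.308 = 7.6077.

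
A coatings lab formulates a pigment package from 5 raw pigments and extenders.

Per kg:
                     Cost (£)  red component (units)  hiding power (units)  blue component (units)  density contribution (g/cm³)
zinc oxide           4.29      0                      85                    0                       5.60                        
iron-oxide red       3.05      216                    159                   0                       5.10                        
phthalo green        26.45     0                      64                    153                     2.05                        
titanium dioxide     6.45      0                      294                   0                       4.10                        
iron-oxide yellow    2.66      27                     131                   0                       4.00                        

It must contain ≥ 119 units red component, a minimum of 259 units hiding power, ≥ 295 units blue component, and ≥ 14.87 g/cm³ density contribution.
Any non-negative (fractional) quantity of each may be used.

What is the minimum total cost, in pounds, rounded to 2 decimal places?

Let x1 = kg of zinc oxide, x2 = kg of iron-oxide red, x3 = kg of phthalo green, x4 = kg of titanium dioxide, x5 = kg of iron-oxide yellow.
Minimise 4.29x1 + 3.05x2 + 26.45x3 + 6.45x4 + 2.66x5 subject to:
  216x2 + 27x5 ≥ 119   (red component)
  85x1 + 159x2 + 64x3 + 294x4 + 131x5 ≥ 259   (hiding power)
  153x3 ≥ 295   (blue component)
  5.6x1 + 5.1x2 + 2.05x3 + 4.1x4 + 4x5 ≥ 14.87   (density contribution)
  x1, x2, x3, x4, x5 ≥ 0.
The cheapest feasible vertex uses only iron-oxide red, phthalo green; zinc oxide, titanium dioxide, iron-oxide yellow are not used. The blue component and density contribution requirements are met with equality.
Optimal quantities: iron-oxide red = 2.141 kg, phthalo green = 1.928 kg.
Total cost: 3.05·2.141 + 26.45·1.928 = 57.5257.

£57.53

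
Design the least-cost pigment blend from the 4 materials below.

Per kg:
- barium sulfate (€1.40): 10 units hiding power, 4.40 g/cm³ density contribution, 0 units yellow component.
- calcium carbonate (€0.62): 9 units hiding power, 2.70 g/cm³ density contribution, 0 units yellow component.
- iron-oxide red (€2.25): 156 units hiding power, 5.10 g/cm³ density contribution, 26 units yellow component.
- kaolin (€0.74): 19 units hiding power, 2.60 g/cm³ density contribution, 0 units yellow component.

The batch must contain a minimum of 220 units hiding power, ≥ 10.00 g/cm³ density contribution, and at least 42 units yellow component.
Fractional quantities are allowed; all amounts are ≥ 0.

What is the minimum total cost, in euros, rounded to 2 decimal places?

Set it up as a linear program. Let x1 = kg of barium sulfate, x2 = kg of calcium carbonate, x3 = kg of iron-oxide red, x4 = kg of kaolin.
min 1.4x1 + 0.62x2 + 2.25x3 + 0.74x4 subject to:
  10x1 + 9x2 + 156x3 + 19x4 ≥ 220   (hiding power)
  4.4x1 + 2.7x2 + 5.1x3 + 2.6x4 ≥ 10   (density contribution)
  26x3 ≥ 42   (yellow component)
  x1, x2, x3, x4 ≥ 0.
The optimal basis is {calcium carbonate, iron-oxide red}; barium sulfate, kaolin drop out. The density contribution and yellow component requirements are met with equality.
Optimal quantities: calcium carbonate = 0.6524 kg, iron-oxide red = 1.615 kg.
Objective = 0.62·0.6524 + 2.25·1.615 = 4.0382.

€4.04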